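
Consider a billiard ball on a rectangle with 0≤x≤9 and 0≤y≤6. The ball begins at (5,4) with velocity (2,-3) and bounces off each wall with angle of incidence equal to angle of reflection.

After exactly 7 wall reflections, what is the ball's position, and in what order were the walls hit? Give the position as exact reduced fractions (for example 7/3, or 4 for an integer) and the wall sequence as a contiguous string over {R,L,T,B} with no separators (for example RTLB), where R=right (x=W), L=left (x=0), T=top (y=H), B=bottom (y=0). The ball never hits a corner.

Final position: (17/3,0)
Wall sequence: BRTBLTB

1. t=4/3 → B at (23/3,0); v=(2,3)
2. t=2/3 → R at (9,2); v=(-2,3)
3. t=4/3 → T at (19/3,6); v=(-2,-3)
4. t=2 → B at (7/3,0); v=(-2,3)
5. t=7/6 → L at (0,7/2); v=(2,3)
6. t=5/6 → T at (5/3,6); v=(2,-3)
7. t=2 → B at (17/3,0); v=(2,3)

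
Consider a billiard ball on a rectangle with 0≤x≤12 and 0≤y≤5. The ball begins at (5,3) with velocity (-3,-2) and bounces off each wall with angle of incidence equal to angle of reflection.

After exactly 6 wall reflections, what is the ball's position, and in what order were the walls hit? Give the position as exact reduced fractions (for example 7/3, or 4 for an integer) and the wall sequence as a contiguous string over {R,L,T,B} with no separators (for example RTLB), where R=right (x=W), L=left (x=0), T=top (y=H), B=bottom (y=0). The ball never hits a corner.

Final position: (2,5)
Wall sequence: BLTRBT

1. t=3/2 → B at (1/2,0); v=(-3,2)
2. t=1/6 → L at (0,1/3); v=(3,2)
3. t=7/3 → T at (7,5); v=(3,-2)
4. t=5/3 → R at (12,5/3); v=(-3,-2)
5. t=5/6 → B at (19/2,0); v=(-3,2)
6. t=5/2 → T at (2,5); v=(-3,-2)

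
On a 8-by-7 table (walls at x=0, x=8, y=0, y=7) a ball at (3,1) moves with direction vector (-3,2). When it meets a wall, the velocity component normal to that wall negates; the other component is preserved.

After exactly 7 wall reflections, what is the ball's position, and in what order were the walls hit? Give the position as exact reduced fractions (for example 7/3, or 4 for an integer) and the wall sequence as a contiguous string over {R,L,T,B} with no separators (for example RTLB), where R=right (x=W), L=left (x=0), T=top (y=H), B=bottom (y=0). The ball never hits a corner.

Final position: (5,7)
Wall sequence: LTRLBRT

1. t=1 → L at (0,3); v=(3,2)
2. t=2 → T at (6,7); v=(3,-2)
3. t=2/3 → R at (8,17/3); v=(-3,-2)
4. t=8/3 → L at (0,1/3); v=(3,-2)
5. t=1/6 → B at (1/2,0); v=(3,2)
6. t=5/2 → R at (8,5); v=(-3,2)
7. t=1 → T at (5,7); v=(-3,-2)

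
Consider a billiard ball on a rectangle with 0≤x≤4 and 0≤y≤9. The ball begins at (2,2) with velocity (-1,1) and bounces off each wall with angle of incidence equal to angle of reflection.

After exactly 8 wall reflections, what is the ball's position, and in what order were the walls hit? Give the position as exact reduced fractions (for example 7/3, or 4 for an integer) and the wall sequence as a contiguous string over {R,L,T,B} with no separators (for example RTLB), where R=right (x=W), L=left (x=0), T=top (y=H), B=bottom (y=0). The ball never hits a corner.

Final position: (4,6)
Wall sequence: LRTLRBLR

1. t=2 → L at (0,4); v=(1,1)
2. t=4 → R at (4,8); v=(-1,1)
3. t=1 → T at (3,9); v=(-1,-1)
4. t=3 → L at (0,6); v=(1,-1)
5. t=4 → R at (4,2); v=(-1,-1)
6. t=2 → B at (2,0); v=(-1,1)
7. t=2 → L at (0,2); v=(1,1)
8. t=4 → R at (4,6); v=(-1,1)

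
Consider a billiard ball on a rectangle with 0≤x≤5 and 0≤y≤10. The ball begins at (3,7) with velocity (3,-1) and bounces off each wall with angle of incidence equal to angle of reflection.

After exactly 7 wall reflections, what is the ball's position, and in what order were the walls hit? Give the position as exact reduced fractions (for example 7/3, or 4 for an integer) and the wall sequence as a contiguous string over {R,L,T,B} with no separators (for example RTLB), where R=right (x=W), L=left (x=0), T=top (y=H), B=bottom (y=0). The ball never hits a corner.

1. t=2/3 → R at (5,19/3); v=(-3,-1)
2. t=5/3 → L at (0,14/3); v=(3,-1)
3. t=5/3 → R at (5,3); v=(-3,-1)
4. t=5/3 → L at (0,4/3); v=(3,-1)
5. t=4/3 → B at (4,0); v=(3,1)
6. t=1/3 → R at (5,1/3); v=(-3,1)
7. t=5/3 → L at (0,2); v=(3,1)

Final position: (0,2)
Wall sequence: RLRLBRL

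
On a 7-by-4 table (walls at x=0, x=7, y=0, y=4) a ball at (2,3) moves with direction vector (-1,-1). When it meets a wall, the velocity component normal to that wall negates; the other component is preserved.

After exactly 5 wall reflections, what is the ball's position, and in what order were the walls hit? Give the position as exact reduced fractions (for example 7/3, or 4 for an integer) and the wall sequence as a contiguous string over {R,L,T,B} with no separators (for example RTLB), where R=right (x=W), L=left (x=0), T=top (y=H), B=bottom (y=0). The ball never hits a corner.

1. t=2 → L at (0,1); v=(1,-1)
2. t=1 → B at (1,0); v=(1,1)
3. t=4 → T at (5,4); v=(1,-1)
4. t=2 → R at (7,2); v=(-1,-1)
5. t=2 → B at (5,0); v=(-1,1)

Final position: (5,0)
Wall sequence: LBTRB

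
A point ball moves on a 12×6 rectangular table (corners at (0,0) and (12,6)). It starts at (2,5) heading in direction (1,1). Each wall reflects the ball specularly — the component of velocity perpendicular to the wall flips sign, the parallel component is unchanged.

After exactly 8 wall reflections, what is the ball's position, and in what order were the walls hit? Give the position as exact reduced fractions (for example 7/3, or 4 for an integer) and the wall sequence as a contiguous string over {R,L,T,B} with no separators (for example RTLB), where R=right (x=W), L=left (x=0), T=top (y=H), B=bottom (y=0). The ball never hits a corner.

Final position: (9,0)
Wall sequence: TBRTBLTB

1. t=1 → T at (3,6); v=(1,-1)
2. t=6 → B at (9,0); v=(1,1)
3. t=3 → R at (12,3); v=(-1,1)
4. t=3 → T at (9,6); v=(-1,-1)
5. t=6 → B at (3,0); v=(-1,1)
6. t=3 → L at (0,3); v=(1,1)
7. t=3 → T at (3,6); v=(1,-1)
8. t=6 → B at (9,0); v=(1,1)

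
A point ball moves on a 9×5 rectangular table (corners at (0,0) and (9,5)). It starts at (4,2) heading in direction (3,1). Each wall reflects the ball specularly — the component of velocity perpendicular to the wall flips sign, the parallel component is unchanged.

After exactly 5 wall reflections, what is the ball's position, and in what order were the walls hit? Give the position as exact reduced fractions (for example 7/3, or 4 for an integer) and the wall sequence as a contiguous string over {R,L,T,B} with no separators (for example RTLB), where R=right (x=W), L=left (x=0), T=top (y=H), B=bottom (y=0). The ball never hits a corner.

Final position: (8,0)
Wall sequence: RTLRB

1. t=5/3 → R at (9,11/3); v=(-3,1)
2. t=4/3 → T at (5,5); v=(-3,-1)
3. t=5/3 → L at (0,10/3); v=(3,-1)
4. t=3 → R at (9,1/3); v=(-3,-1)
5. t=1/3 → B at (8,0); v=(-3,1)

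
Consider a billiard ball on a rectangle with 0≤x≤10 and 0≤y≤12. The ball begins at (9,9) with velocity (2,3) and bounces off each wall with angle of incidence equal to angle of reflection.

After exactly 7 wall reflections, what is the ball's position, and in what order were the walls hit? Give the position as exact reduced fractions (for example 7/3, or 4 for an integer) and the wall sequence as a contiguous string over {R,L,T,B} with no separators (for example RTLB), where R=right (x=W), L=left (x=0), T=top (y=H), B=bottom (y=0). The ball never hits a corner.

1. t=1/2 → R at (10,21/2); v=(-2,3)
2. t=1/2 → T at (9,12); v=(-2,-3)
3. t=4 → B at (1,0); v=(-2,3)
4. t=1/2 → L at (0,3/2); v=(2,3)
5. t=7/2 → T at (7,12); v=(2,-3)
6. t=3/2 → R at (10,15/2); v=(-2,-3)
7. t=5/2 → B at (5,0); v=(-2,3)

Final position: (5,0)
Wall sequence: RTBLTRB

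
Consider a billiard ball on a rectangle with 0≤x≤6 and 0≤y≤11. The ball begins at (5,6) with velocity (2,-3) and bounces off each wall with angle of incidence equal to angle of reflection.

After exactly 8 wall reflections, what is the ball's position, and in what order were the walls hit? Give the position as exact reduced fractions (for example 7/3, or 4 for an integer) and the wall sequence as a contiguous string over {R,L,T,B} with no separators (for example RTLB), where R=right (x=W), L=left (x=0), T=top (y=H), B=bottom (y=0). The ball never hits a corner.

Final position: (6,19/2)
Wall sequence: RBLTRBLR

1. t=1/2 → R at (6,9/2); v=(-2,-3)
2. t=3/2 → B at (3,0); v=(-2,3)
3. t=3/2 → L at (0,9/2); v=(2,3)
4. t=13/6 → T at (13/3,11); v=(2,-3)
5. t=5/6 → R at (6,17/2); v=(-2,-3)
6. t=17/6 → B at (1/3,0); v=(-2,3)
7. t=1/6 → L at (0,1/2); v=(2,3)
8. t=3 → R at (6,19/2); v=(-2,3)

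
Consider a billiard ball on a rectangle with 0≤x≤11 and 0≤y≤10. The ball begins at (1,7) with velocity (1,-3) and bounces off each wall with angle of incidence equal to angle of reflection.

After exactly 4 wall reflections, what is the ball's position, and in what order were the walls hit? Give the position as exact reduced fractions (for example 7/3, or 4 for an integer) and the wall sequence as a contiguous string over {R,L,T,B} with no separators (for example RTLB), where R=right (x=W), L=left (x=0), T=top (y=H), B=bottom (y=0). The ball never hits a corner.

Final position: (11,3)
Wall sequence: BTBR

1. t=7/3 → B at (10/3,0); v=(1,3)
2. t=10/3 → T at (20/3,10); v=(1,-3)
3. t=10/3 → B at (10,0); v=(1,3)
4. t=1 → R at (11,3); v=(-1,3)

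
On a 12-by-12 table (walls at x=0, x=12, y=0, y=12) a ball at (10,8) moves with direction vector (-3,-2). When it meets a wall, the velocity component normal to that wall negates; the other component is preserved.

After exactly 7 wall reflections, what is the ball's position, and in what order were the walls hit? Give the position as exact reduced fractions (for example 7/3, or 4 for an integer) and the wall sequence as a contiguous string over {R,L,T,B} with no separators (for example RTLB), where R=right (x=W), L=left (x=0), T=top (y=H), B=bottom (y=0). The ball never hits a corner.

Final position: (10,0)
Wall sequence: LBRTLRB

1. t=10/3 → L at (0,4/3); v=(3,-2)
2. t=2/3 → B at (2,0); v=(3,2)
3. t=10/3 → R at (12,20/3); v=(-3,2)
4. t=8/3 → T at (4,12); v=(-3,-2)
5. t=4/3 → L at (0,28/3); v=(3,-2)
6. t=4 → R at (12,4/3); v=(-3,-2)
7. t=2/3 → B at (10,0); v=(-3,2)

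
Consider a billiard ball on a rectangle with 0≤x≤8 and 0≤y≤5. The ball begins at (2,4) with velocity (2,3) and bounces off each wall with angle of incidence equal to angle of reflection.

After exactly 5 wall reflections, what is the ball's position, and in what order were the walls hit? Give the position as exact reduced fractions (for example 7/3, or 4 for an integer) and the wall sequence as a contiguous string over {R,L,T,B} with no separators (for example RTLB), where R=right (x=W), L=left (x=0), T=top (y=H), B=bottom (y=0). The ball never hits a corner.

Final position: (10/3,0)
Wall sequence: TBRTB

1. t=1/3 → T at (8/3,5); v=(2,-3)
2. t=5/3 → B at (6,0); v=(2,3)
3. t=1 → R at (8,3); v=(-2,3)
4. t=2/3 → T at (20/3,5); v=(-2,-3)
5. t=5/3 → B at (10/3,0); v=(-2,3)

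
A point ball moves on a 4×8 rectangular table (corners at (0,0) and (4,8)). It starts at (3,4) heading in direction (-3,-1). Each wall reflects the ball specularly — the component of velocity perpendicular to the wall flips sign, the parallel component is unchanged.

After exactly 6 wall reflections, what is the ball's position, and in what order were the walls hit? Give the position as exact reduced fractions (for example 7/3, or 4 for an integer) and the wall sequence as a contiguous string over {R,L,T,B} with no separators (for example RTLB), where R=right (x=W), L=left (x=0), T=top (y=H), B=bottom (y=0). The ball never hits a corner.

1. t=1 → L at (0,3); v=(3,-1)
2. t=4/3 → R at (4,5/3); v=(-3,-1)
3. t=4/3 → L at (0,1/3); v=(3,-1)
4. t=1/3 → B at (1,0); v=(3,1)
5. t=1 → R at (4,1); v=(-3,1)
6. t=4/3 → L at (0,7/3); v=(3,1)

Final position: (0,7/3)
Wall sequence: LRLBRL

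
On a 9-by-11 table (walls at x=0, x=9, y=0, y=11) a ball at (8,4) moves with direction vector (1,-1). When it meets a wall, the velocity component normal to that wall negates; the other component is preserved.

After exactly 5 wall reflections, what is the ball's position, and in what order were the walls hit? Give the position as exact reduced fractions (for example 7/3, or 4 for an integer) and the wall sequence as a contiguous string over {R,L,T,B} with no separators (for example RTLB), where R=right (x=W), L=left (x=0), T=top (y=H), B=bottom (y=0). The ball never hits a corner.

Final position: (9,7)
Wall sequence: RBLTR

1. t=1 → R at (9,3); v=(-1,-1)
2. t=3 → B at (6,0); v=(-1,1)
3. t=6 → L at (0,6); v=(1,1)
4. t=5 → T at (5,11); v=(1,-1)
5. t=4 → R at (9,7); v=(-1,-1)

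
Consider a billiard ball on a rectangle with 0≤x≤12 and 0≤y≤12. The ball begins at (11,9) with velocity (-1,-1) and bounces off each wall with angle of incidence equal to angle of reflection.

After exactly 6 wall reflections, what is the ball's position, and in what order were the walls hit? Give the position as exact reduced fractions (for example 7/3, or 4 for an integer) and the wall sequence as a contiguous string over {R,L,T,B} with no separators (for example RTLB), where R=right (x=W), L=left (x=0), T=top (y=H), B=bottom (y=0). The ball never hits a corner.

1. t=9 → B at (2,0); v=(-1,1)
2. t=2 → L at (0,2); v=(1,1)
3. t=10 → T at (10,12); v=(1,-1)
4. t=2 → R at (12,10); v=(-1,-1)
5. t=10 → B at (2,0); v=(-1,1)
6. t=2 → L at (0,2); v=(1,1)

Final position: (0,2)
Wall sequence: BLTRBL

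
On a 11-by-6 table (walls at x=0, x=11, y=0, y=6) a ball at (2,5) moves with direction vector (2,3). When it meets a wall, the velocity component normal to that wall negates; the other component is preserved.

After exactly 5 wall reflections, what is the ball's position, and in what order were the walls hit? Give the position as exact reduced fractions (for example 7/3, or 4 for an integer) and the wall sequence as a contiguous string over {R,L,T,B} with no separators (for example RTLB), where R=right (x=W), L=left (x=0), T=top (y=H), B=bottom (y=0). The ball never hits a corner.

1. t=1/3 → T at (8/3,6); v=(2,-3)
2. t=2 → B at (20/3,0); v=(2,3)
3. t=2 → T at (32/3,6); v=(2,-3)
4. t=1/6 → R at (11,11/2); v=(-2,-3)
5. t=11/6 → B at (22/3,0); v=(-2,3)

Final position: (22/3,0)
Wall sequence: TBTRB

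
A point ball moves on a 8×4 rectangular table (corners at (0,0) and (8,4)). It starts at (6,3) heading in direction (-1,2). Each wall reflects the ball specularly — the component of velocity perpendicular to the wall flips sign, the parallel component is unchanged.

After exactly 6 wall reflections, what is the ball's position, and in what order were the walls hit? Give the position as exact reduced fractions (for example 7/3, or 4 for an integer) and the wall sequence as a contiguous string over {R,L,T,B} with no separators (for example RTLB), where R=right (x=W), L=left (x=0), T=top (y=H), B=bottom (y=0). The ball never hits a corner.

Final position: (5/2,4)
Wall sequence: TBTLBT

1. t=1/2 → T at (11/2,4); v=(-1,-2)
2. t=2 → B at (7/2,0); v=(-1,2)
3. t=2 → T at (3/2,4); v=(-1,-2)
4. t=3/2 → L at (0,1); v=(1,-2)
5. t=1/2 → B at (1/2,0); v=(1,2)
6. t=2 → T at (5/2,4); v=(1,-2)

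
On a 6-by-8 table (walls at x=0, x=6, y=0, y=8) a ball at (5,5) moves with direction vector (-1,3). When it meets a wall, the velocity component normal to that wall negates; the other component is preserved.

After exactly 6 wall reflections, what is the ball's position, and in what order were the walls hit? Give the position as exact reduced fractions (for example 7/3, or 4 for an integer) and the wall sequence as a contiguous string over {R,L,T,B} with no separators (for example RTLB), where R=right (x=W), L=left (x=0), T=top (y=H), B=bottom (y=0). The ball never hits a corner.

Final position: (6,6)
Wall sequence: TBLTBR

1. t=1 → T at (4,8); v=(-1,-3)
2. t=8/3 → B at (4/3,0); v=(-1,3)
3. t=4/3 → L at (0,4); v=(1,3)
4. t=4/3 → T at (4/3,8); v=(1,-3)
5. t=8/3 → B at (4,0); v=(1,3)
6. t=2 → R at (6,6); v=(-1,3)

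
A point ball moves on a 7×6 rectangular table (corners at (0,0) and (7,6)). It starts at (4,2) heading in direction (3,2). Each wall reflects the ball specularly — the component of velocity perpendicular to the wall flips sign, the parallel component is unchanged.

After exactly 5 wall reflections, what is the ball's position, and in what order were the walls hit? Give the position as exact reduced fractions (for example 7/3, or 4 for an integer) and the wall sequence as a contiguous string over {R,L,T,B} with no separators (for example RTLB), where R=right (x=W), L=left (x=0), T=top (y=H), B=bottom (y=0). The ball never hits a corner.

1. t=1 → R at (7,4); v=(-3,2)
2. t=1 → T at (4,6); v=(-3,-2)
3. t=4/3 → L at (0,10/3); v=(3,-2)
4. t=5/3 → B at (5,0); v=(3,2)
5. t=2/3 → R at (7,4/3); v=(-3,2)

Final position: (7,4/3)
Wall sequence: RTLBR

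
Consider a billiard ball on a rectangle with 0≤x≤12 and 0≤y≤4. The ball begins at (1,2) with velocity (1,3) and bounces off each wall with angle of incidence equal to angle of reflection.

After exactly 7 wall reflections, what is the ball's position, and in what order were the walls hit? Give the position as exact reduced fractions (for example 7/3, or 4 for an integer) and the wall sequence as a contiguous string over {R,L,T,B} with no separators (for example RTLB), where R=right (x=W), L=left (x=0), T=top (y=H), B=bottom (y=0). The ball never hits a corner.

1. t=2/3 → T at (5/3,4); v=(1,-3)
2. t=4/3 → B at (3,0); v=(1,3)
3. t=4/3 → T at (13/3,4); v=(1,-3)
4. t=4/3 → B at (17/3,0); v=(1,3)
5. t=4/3 → T at (7,4); v=(1,-3)
6. t=4/3 → B at (25/3,0); v=(1,3)
7. t=4/3 → T at (29/3,4); v=(1,-3)

Final position: (29/3,4)
Wall sequence: TBTBTBT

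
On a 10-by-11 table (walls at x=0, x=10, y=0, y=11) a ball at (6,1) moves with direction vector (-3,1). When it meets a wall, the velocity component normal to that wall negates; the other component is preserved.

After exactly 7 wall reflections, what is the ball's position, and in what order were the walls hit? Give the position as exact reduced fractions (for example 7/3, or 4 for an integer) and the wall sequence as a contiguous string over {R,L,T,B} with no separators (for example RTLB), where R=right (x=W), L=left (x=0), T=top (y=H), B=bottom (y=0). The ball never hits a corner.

Final position: (10,7/3)
Wall sequence: LRLTRLR

1. t=2 → L at (0,3); v=(3,1)
2. t=10/3 → R at (10,19/3); v=(-3,1)
3. t=10/3 → L at (0,29/3); v=(3,1)
4. t=4/3 → T at (4,11); v=(3,-1)
5. t=2 → R at (10,9); v=(-3,-1)
6. t=10/3 → L at (0,17/3); v=(3,-1)
7. t=10/3 → R at (10,7/3); v=(-3,-1)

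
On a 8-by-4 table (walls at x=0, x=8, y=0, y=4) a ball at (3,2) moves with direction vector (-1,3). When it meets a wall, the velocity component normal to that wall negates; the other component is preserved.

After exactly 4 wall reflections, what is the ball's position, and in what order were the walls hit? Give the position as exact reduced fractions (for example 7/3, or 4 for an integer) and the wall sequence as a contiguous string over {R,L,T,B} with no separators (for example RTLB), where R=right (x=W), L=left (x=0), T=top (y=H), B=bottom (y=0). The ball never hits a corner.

1. t=2/3 → T at (7/3,4); v=(-1,-3)
2. t=4/3 → B at (1,0); v=(-1,3)
3. t=1 → L at (0,3); v=(1,3)
4. t=1/3 → T at (1/3,4); v=(1,-3)

Final position: (1/3,4)
Wall sequence: TBLT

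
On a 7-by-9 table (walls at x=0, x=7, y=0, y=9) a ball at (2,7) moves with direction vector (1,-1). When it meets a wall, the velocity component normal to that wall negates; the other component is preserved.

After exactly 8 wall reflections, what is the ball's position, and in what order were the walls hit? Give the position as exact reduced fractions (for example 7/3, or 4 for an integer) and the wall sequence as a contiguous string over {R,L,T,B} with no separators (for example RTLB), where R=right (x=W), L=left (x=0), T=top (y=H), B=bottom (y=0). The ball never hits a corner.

Final position: (7,8)
Wall sequence: RBLTRBLR

1. t=5 → R at (7,2); v=(-1,-1)
2. t=2 → B at (5,0); v=(-1,1)
3. t=5 → L at (0,5); v=(1,1)
4. t=4 → T at (4,9); v=(1,-1)
5. t=3 → R at (7,6); v=(-1,-1)
6. t=6 → B at (1,0); v=(-1,1)
7. t=1 → L at (0,1); v=(1,1)
8. t=7 → R at (7,8); v=(-1,1)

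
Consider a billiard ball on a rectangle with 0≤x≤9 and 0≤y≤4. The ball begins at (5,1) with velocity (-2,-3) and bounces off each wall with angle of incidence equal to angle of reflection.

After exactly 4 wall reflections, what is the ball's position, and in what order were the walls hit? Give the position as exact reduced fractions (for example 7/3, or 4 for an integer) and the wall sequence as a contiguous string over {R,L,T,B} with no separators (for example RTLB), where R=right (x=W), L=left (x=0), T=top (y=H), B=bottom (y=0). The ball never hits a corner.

Final position: (1,0)
Wall sequence: BTLB

1. t=1/3 → B at (13/3,0); v=(-2,3)
2. t=4/3 → T at (5/3,4); v=(-2,-3)
3. t=5/6 → L at (0,3/2); v=(2,-3)
4. t=1/2 → B at (1,0); v=(2,3)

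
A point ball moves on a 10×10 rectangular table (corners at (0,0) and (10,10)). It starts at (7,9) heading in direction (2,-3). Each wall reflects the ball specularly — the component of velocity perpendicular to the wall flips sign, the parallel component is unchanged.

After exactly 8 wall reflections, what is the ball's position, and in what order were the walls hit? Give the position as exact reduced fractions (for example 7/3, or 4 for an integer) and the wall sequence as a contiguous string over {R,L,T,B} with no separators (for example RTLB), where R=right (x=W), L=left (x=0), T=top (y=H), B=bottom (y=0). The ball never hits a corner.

1. t=3/2 → R at (10,9/2); v=(-2,-3)
2. t=3/2 → B at (7,0); v=(-2,3)
3. t=10/3 → T at (1/3,10); v=(-2,-3)
4. t=1/6 → L at (0,19/2); v=(2,-3)
5. t=19/6 → B at (19/3,0); v=(2,3)
6. t=11/6 → R at (10,11/2); v=(-2,3)
7. t=3/2 → T at (7,10); v=(-2,-3)
8. t=10/3 → B at (1/3,0); v=(-2,3)

Final position: (1/3,0)
Wall sequence: RBTLBRTB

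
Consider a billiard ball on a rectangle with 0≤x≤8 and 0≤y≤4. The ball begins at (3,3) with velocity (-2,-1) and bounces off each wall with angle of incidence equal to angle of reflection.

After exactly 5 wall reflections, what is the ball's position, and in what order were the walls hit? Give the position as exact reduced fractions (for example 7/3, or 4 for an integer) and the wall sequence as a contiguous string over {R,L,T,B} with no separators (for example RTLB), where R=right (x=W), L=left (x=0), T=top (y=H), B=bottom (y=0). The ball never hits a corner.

1. t=3/2 → L at (0,3/2); v=(2,-1)
2. t=3/2 → B at (3,0); v=(2,1)
3. t=5/2 → R at (8,5/2); v=(-2,1)
4. t=3/2 → T at (5,4); v=(-2,-1)
5. t=5/2 → L at (0,3/2); v=(2,-1)

Final position: (0,3/2)
Wall sequence: LBRTL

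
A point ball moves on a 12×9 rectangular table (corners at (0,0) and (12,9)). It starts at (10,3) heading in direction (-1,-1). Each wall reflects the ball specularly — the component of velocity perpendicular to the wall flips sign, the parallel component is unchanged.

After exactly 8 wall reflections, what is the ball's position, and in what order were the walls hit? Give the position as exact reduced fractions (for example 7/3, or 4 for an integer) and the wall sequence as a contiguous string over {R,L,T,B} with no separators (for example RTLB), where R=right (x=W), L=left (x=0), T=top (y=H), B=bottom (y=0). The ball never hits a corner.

Final position: (5,0)
Wall sequence: BLTBRTLB

1. t=3 → B at (7,0); v=(-1,1)
2. t=7 → L at (0,7); v=(1,1)
3. t=2 → T at (2,9); v=(1,-1)
4. t=9 → B at (11,0); v=(1,1)
5. t=1 → R at (12,1); v=(-1,1)
6. t=8 → T at (4,9); v=(-1,-1)
7. t=4 → L at (0,5); v=(1,-1)
8. t=5 → B at (5,0); v=(1,1)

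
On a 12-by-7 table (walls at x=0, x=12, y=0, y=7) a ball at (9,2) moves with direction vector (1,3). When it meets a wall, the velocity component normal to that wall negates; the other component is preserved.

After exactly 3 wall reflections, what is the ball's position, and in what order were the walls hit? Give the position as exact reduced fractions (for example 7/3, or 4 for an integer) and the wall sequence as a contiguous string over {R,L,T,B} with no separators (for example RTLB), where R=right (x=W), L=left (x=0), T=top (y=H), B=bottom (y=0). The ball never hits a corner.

Final position: (11,0)
Wall sequence: TRB

1. t=5/3 → T at (32/3,7); v=(1,-3)
2. t=4/3 → R at (12,3); v=(-1,-3)
3. t=1 → B at (11,0); v=(-1,3)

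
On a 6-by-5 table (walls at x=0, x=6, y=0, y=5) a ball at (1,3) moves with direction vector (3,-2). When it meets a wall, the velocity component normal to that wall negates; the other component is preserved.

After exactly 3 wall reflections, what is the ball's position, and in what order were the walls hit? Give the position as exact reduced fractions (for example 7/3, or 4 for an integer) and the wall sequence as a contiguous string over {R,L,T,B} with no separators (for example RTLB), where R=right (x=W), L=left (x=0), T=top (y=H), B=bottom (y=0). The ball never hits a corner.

Final position: (0,13/3)
Wall sequence: BRL

1. t=3/2 → B at (11/2,0); v=(3,2)
2. t=1/6 → R at (6,1/3); v=(-3,2)
3. t=2 → L at (0,13/3); v=(3,2)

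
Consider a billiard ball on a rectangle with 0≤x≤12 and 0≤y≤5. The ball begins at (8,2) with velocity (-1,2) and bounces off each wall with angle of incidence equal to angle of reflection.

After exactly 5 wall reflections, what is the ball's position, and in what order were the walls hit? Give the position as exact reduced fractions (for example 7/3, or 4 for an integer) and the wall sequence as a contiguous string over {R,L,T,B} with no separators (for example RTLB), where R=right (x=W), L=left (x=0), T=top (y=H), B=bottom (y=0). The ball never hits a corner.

Final position: (1,0)
Wall sequence: TBTLB

1. t=3/2 → T at (13/2,5); v=(-1,-2)
2. t=5/2 → B at (4,0); v=(-1,2)
3. t=5/2 → T at (3/2,5); v=(-1,-2)
4. t=3/2 → L at (0,2); v=(1,-2)
5. t=1 → B at (1,0); v=(1,2)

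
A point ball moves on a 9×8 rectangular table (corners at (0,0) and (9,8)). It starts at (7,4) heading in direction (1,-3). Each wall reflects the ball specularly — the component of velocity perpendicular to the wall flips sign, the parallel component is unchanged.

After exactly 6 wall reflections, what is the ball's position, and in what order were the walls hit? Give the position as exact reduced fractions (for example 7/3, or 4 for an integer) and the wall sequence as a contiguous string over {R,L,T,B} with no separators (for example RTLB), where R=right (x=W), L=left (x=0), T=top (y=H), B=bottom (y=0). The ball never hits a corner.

1. t=4/3 → B at (25/3,0); v=(1,3)
2. t=2/3 → R at (9,2); v=(-1,3)
3. t=2 → T at (7,8); v=(-1,-3)
4. t=8/3 → B at (13/3,0); v=(-1,3)
5. t=8/3 → T at (5/3,8); v=(-1,-3)
6. t=5/3 → L at (0,3); v=(1,-3)

Final position: (0,3)
Wall sequence: BRTBTL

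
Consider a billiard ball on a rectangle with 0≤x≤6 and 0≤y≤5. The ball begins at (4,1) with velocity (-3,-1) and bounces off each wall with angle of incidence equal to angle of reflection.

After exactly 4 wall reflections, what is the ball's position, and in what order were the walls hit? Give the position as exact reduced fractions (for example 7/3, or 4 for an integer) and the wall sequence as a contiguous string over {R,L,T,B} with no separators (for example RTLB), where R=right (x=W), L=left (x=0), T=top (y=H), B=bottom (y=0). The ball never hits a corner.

Final position: (0,13/3)
Wall sequence: BLRL

1. t=1 → B at (1,0); v=(-3,1)
2. t=1/3 → L at (0,1/3); v=(3,1)
3. t=2 → R at (6,7/3); v=(-3,1)
4. t=2 → L at (0,13/3); v=(3,1)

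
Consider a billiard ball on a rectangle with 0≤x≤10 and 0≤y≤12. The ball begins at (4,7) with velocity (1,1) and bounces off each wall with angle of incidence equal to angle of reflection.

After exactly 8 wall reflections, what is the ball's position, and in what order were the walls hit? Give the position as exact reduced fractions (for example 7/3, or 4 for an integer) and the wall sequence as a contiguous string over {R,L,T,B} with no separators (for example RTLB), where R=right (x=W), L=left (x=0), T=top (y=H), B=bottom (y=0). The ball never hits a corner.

1. t=5 → T at (9,12); v=(1,-1)
2. t=1 → R at (10,11); v=(-1,-1)
3. t=10 → L at (0,1); v=(1,-1)
4. t=1 → B at (1,0); v=(1,1)
5. t=9 → R at (10,9); v=(-1,1)
6. t=3 → T at (7,12); v=(-1,-1)
7. t=7 → L at (0,5); v=(1,-1)
8. t=5 → B at (5,0); v=(1,1)

Final position: (5,0)
Wall sequence: TRLBRTLB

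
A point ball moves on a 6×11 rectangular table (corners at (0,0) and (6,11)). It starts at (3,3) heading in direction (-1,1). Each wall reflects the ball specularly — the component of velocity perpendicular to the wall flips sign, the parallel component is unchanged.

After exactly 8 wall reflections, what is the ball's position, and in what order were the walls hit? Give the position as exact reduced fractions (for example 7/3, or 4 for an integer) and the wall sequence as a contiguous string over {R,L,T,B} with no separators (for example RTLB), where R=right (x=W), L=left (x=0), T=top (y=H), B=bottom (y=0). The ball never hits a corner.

1. t=3 → L at (0,6); v=(1,1)
2. t=5 → T at (5,11); v=(1,-1)
3. t=1 → R at (6,10); v=(-1,-1)
4. t=6 → L at (0,4); v=(1,-1)
5. t=4 → B at (4,0); v=(1,1)
6. t=2 → R at (6,2); v=(-1,1)
7. t=6 → L at (0,8); v=(1,1)
8. t=3 → T at (3,11); v=(1,-1)

Final position: (3,11)
Wall sequence: LTRLBRLT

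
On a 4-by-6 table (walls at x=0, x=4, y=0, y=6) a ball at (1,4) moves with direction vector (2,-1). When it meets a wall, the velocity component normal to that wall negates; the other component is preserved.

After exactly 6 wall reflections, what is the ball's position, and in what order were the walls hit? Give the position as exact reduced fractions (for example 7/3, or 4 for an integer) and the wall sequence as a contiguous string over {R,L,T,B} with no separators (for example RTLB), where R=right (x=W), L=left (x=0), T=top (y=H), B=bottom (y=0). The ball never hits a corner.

1. t=3/2 → R at (4,5/2); v=(-2,-1)
2. t=2 → L at (0,1/2); v=(2,-1)
3. t=1/2 → B at (1,0); v=(2,1)
4. t=3/2 → R at (4,3/2); v=(-2,1)
5. t=2 → L at (0,7/2); v=(2,1)
6. t=2 → R at (4,11/2); v=(-2,1)

Final position: (4,11/2)
Wall sequence: RLBRLR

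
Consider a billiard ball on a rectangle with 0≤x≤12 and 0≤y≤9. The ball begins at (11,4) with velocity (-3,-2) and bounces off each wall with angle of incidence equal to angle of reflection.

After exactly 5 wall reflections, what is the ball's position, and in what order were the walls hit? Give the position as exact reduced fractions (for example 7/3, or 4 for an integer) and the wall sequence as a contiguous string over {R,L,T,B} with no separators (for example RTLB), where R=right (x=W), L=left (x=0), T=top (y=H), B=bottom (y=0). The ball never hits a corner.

1. t=2 → B at (5,0); v=(-3,2)
2. t=5/3 → L at (0,10/3); v=(3,2)
3. t=17/6 → T at (17/2,9); v=(3,-2)
4. t=7/6 → R at (12,20/3); v=(-3,-2)
5. t=10/3 → B at (2,0); v=(-3,2)

Final position: (2,0)
Wall sequence: BLTRB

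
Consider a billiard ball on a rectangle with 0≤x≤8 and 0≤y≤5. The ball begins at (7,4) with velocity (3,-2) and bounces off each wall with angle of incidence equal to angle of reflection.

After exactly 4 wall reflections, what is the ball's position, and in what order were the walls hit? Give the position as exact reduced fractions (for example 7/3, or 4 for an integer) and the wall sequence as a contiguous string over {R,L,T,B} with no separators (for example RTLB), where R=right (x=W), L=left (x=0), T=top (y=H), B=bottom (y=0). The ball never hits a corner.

1. t=1/3 → R at (8,10/3); v=(-3,-2)
2. t=5/3 → B at (3,0); v=(-3,2)
3. t=1 → L at (0,2); v=(3,2)
4. t=3/2 → T at (9/2,5); v=(3,-2)

Final position: (9/2,5)
Wall sequence: RBLT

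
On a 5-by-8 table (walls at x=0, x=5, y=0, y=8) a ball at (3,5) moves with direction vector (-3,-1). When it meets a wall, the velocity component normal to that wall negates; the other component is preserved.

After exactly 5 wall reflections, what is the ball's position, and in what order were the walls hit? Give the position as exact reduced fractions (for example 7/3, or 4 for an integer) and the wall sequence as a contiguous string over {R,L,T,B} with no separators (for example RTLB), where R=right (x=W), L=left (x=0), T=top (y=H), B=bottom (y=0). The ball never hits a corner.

1. t=1 → L at (0,4); v=(3,-1)
2. t=5/3 → R at (5,7/3); v=(-3,-1)
3. t=5/3 → L at (0,2/3); v=(3,-1)
4. t=2/3 → B at (2,0); v=(3,1)
5. t=1 → R at (5,1); v=(-3,1)

Final position: (5,1)
Wall sequence: LRLBR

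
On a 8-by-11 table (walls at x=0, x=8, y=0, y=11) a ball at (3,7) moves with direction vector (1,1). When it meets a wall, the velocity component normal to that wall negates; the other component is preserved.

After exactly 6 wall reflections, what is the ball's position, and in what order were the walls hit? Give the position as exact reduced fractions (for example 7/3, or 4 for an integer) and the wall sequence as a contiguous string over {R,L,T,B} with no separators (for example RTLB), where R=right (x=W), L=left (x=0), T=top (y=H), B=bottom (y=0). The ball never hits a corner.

Final position: (3,11)
Wall sequence: TRLBRT

1. t=4 → T at (7,11); v=(1,-1)
2. t=1 → R at (8,10); v=(-1,-1)
3. t=8 → L at (0,2); v=(1,-1)
4. t=2 → B at (2,0); v=(1,1)
5. t=6 → R at (8,6); v=(-1,1)
6. t=5 → T at (3,11); v=(-1,-1)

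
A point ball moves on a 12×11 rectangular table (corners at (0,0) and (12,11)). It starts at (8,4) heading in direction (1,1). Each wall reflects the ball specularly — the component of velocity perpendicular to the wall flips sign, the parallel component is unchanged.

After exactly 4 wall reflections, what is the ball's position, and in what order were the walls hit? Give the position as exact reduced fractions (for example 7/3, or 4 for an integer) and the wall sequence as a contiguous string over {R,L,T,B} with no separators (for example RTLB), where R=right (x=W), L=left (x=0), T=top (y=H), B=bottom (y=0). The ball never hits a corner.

Final position: (2,0)
Wall sequence: RTLB

1. t=4 → R at (12,8); v=(-1,1)
2. t=3 → T at (9,11); v=(-1,-1)
3. t=9 → L at (0,2); v=(1,-1)
4. t=2 → B at (2,0); v=(1,1)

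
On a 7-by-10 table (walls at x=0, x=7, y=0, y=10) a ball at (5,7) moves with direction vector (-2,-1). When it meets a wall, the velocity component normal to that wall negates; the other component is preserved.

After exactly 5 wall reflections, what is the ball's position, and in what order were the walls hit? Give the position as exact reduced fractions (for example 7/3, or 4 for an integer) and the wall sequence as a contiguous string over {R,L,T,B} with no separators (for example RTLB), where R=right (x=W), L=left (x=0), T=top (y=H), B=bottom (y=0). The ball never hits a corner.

1. t=5/2 → L at (0,9/2); v=(2,-1)
2. t=7/2 → R at (7,1); v=(-2,-1)
3. t=1 → B at (5,0); v=(-2,1)
4. t=5/2 → L at (0,5/2); v=(2,1)
5. t=7/2 → R at (7,6); v=(-2,1)

Final position: (7,6)
Wall sequence: LRBLR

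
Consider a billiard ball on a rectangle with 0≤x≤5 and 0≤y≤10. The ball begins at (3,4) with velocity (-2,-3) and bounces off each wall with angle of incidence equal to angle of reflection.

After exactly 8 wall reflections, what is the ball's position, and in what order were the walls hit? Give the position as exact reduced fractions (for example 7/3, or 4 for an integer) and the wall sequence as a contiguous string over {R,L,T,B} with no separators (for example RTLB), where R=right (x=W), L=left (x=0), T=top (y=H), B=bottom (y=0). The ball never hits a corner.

1. t=4/3 → B at (1/3,0); v=(-2,3)
2. t=1/6 → L at (0,1/2); v=(2,3)
3. t=5/2 → R at (5,8); v=(-2,3)
4. t=2/3 → T at (11/3,10); v=(-2,-3)
5. t=11/6 → L at (0,9/2); v=(2,-3)
6. t=3/2 → B at (3,0); v=(2,3)
7. t=1 → R at (5,3); v=(-2,3)
8. t=7/3 → T at (1/3,10); v=(-2,-3)

Final position: (1/3,10)
Wall sequence: BLRTLBRT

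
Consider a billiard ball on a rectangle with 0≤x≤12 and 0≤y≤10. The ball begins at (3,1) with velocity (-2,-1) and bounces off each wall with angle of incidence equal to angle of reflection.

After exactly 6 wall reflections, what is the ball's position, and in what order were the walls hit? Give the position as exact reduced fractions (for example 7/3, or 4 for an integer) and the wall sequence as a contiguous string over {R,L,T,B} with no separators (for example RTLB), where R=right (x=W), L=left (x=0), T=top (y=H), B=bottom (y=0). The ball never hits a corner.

1. t=1 → B at (1,0); v=(-2,1)
2. t=1/2 → L at (0,1/2); v=(2,1)
3. t=6 → R at (12,13/2); v=(-2,1)
4. t=7/2 → T at (5,10); v=(-2,-1)
5. t=5/2 → L at (0,15/2); v=(2,-1)
6. t=6 → R at (12,3/2); v=(-2,-1)

Final position: (12,3/2)
Wall sequence: BLRTLR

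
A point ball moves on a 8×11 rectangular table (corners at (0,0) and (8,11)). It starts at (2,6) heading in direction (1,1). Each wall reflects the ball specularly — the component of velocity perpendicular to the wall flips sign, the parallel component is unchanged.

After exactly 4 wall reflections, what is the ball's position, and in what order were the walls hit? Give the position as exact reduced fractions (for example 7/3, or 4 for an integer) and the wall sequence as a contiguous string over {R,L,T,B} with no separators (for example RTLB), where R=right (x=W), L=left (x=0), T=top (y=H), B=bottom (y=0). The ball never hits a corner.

Final position: (2,0)
Wall sequence: TRLB

1. t=5 → T at (7,11); v=(1,-1)
2. t=1 → R at (8,10); v=(-1,-1)
3. t=8 → L at (0,2); v=(1,-1)
4. t=2 → B at (2,0); v=(1,1)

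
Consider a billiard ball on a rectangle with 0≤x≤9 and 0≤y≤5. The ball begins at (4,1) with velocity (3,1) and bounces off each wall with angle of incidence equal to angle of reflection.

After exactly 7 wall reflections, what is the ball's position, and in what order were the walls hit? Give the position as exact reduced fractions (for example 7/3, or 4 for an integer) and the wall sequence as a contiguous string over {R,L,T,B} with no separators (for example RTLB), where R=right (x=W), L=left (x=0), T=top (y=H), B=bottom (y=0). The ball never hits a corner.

Final position: (9,14/3)
Wall sequence: RTLRBLR

1. t=5/3 → R at (9,8/3); v=(-3,1)
2. t=7/3 → T at (2,5); v=(-3,-1)
3. t=2/3 → L at (0,13/3); v=(3,-1)
4. t=3 → R at (9,4/3); v=(-3,-1)
5. t=4/3 → B at (5,0); v=(-3,1)
6. t=5/3 → L at (0,5/3); v=(3,1)
7. t=3 → R at (9,14/3); v=(-3,1)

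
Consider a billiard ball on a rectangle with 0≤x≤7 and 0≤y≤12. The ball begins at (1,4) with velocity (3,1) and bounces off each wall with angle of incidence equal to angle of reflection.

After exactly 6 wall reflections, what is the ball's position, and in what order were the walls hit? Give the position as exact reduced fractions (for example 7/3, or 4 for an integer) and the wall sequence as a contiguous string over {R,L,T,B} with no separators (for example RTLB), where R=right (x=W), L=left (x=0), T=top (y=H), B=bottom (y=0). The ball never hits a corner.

Final position: (7,26/3)
Wall sequence: RLRTLR

1. t=2 → R at (7,6); v=(-3,1)
2. t=7/3 → L at (0,25/3); v=(3,1)
3. t=7/3 → R at (7,32/3); v=(-3,1)
4. t=4/3 → T at (3,12); v=(-3,-1)
5. t=1 → L at (0,11); v=(3,-1)
6. t=7/3 → R at (7,26/3); v=(-3,-1)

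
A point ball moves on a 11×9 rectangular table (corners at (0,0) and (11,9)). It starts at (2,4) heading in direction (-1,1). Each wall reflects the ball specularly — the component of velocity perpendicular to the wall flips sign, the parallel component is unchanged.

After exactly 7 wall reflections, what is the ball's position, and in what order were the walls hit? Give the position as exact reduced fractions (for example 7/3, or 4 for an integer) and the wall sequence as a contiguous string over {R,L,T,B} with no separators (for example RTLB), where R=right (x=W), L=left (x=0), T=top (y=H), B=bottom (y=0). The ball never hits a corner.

Final position: (8,0)
Wall sequence: LTRBTLB

1. t=2 → L at (0,6); v=(1,1)
2. t=3 → T at (3,9); v=(1,-1)
3. t=8 → R at (11,1); v=(-1,-1)
4. t=1 → B at (10,0); v=(-1,1)
5. t=9 → T at (1,9); v=(-1,-1)
6. t=1 → L at (0,8); v=(1,-1)
7. t=8 → B at (8,0); v=(1,1)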